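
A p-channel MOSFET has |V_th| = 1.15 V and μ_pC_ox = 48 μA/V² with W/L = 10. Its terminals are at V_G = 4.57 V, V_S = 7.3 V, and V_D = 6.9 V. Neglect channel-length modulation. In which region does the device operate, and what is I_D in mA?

Triode; I_D = 0.265 mA

V_SG = V_S − V_G = 7.3 − 4.57 = 2.73 V; V_SD = V_S − V_D = 7.3 − 6.9 = 0.4 V.
k_p = μ_pC_ox · (W/L) = 0.48 mA/V².
V_ov = V_SG − |V_th| = 2.73 − 1.15 = 1.58 V.
Since V_SD = 0.4 V < V_ov = 1.58 V, the device is in the triode region.
I_D = k_p [V_ov · V_SD − ½ V_SD²] = 0.48 × [1.58 × 0.4 − 0.5 × 0.4²] = 0.265 mA.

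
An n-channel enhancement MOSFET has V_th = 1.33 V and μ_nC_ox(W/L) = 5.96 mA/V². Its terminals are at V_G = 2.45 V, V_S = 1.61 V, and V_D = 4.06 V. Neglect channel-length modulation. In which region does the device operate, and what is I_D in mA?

Cutoff; I_D = 0 mA

V_GS = V_G − V_S = 2.45 − 1.61 = 0.84 V; V_DS = V_D − V_S = 4.06 − 1.61 = 2.45 V.
V_GS = 0.84 V < V_th = 1.33 V, so the transistor is in cutoff.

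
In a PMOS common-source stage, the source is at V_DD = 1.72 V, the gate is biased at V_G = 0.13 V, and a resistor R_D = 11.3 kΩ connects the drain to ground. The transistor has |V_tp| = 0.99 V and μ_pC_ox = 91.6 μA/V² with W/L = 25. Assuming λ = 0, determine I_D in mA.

I_D = 0.142 mA

V_SG = V_DD − V_G = 1.72 − 0.13 = 1.59 V, so V_ov = 1.59 − 0.99 = 0.6 V.
k_p = μ_pC_ox · (W/L) = 2.29 mA/V².
Assume saturation: I_D = ½ k_p V_ov² = 0.5 × 2.29 × 0.6² = 0.412 mA, giving V_SD = V_DD − I_D R_D = 1.72 − 0.412 × 11.3 = -2.94 V.
But -2.94 V < V_ov = 0.6 V, so the device is actually in triode.
In triode I_D = k_p[V_ov V_SD − ½ V_SD²] and I_D = (V_DD − V_SD)/R_D. Equating: 12.9 V_SD² − 16.53 V_SD + 1.72 = 0, giving V_SD = 0.114 V (the root below V_ov).
I_D = (1.72 − 0.114) / 11.3 = 0.142 mA.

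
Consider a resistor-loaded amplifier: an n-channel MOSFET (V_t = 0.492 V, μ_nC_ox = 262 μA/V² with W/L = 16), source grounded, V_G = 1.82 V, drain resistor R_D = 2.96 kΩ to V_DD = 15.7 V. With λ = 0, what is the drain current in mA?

I_D = 3.70 mA

V_GS = V_G = 1.82 V, so V_ov = 1.82 − 0.492 = 1.33 V.
k_n = μ_nC_ox · (W/L) = 4.192 mA/V².
Assume saturation: I_D = ½ k_n V_ov² = 0.5 × 4.192 × 1.33² = 3.7 mA, giving V_DS = V_DD − I_D R_D = 15.7 − 3.7 × 2.96 = 4.76 V.
V_DS = 4.76 V ≥ V_ov = 1.33 V, confirming saturation.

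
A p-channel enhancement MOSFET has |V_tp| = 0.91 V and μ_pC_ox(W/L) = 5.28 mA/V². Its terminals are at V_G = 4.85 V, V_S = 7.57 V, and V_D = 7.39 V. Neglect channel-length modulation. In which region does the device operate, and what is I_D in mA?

V_SG = V_S − V_G = 7.57 − 4.85 = 2.72 V; V_SD = V_S − V_D = 7.57 − 7.39 = 0.18 V.
V_ov = V_SG − |V_tp| = 2.72 − 0.91 = 1.81 V.
Since V_SD = 0.18 V < V_ov = 1.81 V, the device is in the triode region.
I_D = k_p [V_ov · V_SD − ½ V_SD²] = 5.28 × [1.81 × 0.18 − 0.5 × 0.18²] = 1.63 mA.

Triode; I_D = 1.63 mA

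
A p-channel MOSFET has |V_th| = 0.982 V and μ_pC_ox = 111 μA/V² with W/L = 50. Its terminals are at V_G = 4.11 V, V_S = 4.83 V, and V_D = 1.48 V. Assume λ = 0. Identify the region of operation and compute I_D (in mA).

V_SG = V_S − V_G = 4.83 − 4.11 = 0.72 V; V_SD = V_S − V_D = 4.83 − 1.48 = 3.35 V.
V_SG = 0.72 V < |V_th| = 0.982 V, so the transistor is in cutoff.

Cutoff; I_D = 0 mA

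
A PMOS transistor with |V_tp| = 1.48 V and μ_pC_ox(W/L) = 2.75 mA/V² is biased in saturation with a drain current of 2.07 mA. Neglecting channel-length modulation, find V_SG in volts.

In saturation I_D = ½ k_p (V_SG − |V_tp|)², so V_SG − |V_tp| = √(2 I_D / k_p) = √(2 × 2.07 / 2.75) = 1.23 V.
V_SG = 1.48 + 1.23 = 2.71 V.

V_SG = 2.71 V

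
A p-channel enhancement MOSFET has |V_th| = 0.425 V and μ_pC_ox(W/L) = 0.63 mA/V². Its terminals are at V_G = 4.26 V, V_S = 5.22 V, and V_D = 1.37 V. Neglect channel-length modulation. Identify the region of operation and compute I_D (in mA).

V_SG = V_S − V_G = 5.22 − 4.26 = 0.96 V; V_SD = V_S − V_D = 5.22 − 1.37 = 3.85 V.
V_ov = V_SG − |V_th| = 0.96 − 0.425 = 0.535 V.
Since V_SD = 3.85 V ≥ V_ov = 0.535 V, the device is in saturation.
I_D = ½ k_p V_ov² = 0.5 × 0.63 × 0.535² = 0.0902 mA.

Saturation; I_D = 0.0902 mA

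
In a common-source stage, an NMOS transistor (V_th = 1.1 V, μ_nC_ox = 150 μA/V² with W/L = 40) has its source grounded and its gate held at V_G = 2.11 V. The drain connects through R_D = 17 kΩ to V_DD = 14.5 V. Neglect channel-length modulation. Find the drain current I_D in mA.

I_D = 0.844 mA

V_GS = V_G = 2.11 V, so V_ov = 2.11 − 1.1 = 1.01 V.
k_n = μ_nC_ox · (W/L) = 6 mA/V².
Assume saturation: I_D = ½ k_n V_ov² = 0.5 × 6 × 1.01² = 3.06 mA, giving V_DS = V_DD − I_D R_D = 14.5 − 3.06 × 17 = -37.5 V.
But -37.5 V < V_ov = 1.01 V, so the device is actually in triode.
In triode I_D = k_n[V_ov V_DS − ½ V_DS²] and I_D = (V_DD − V_DS)/R_D. Equating: 51 V_DS² − 104 V_DS + 14.5 = 0, giving V_DS = 0.151 V (the root below V_ov).
I_D = (14.5 − 0.151) / 17 = 0.844 mA.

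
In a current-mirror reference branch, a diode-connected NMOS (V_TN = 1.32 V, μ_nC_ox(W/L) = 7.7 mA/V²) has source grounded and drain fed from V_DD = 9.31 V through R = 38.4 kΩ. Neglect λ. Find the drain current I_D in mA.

I_D = 0.202 mA

With gate tied to drain, V_GS = V_DS ≥ V_GS − V_TN, so the device is in saturation.
KCL at the drain: ½ k_n (V_GS − V_TN)² = (V_DD − V_GS)/R.
Let x = V_GS − 1.32. Then 148 x² + x − 7.99 = 0, giving x = 0.229 V (positive root), so V_GS = 1.55 V.
I_D = (V_DD − V_GS)/R = (9.31 − 1.55) / 38.4 = 0.202 mA.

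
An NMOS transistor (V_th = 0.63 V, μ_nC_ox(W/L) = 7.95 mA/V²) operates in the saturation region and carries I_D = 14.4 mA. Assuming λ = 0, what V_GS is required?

In saturation I_D = ½ k_n (V_GS − V_th)², so V_GS − V_th = √(2 I_D / k_n) = √(2 × 14.4 / 7.95) = 1.9 V.
V_GS = 0.63 + 1.9 = 2.53 V.

V_GS = 2.53 V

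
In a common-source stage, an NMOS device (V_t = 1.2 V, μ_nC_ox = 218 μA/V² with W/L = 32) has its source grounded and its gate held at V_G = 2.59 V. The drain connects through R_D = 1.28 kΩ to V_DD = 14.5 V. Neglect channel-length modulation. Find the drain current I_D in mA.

I_D = 6.74 mA

V_GS = V_G = 2.59 V, so V_ov = 2.59 − 1.2 = 1.39 V.
k_n = μ_nC_ox · (W/L) = 6.976 mA/V².
Assume saturation: I_D = ½ k_n V_ov² = 0.5 × 6.976 × 1.39² = 6.74 mA, giving V_DS = V_DD − I_D R_D = 14.5 − 6.74 × 1.28 = 5.87 V.
V_DS = 5.87 V ≥ V_ov = 1.39 V, confirming saturation.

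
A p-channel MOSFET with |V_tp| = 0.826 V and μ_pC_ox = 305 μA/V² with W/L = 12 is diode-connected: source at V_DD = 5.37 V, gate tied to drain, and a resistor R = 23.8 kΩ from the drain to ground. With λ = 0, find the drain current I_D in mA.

I_D = 0.178 mA

With gate tied to drain, V_SG = V_SD ≥ V_SG − |V_tp|, so the device is in saturation.
k_p = μ_pC_ox · (W/L) = 3.66 mA/V².
KCL at the drain: ½ k_p (V_SG − |V_tp|)² = (V_DD − V_SG)/R.
Let x = V_SG − 0.826. Then 43.6 x² + x − 4.544 = 0, giving x = 0.312 V (positive root), so V_SG = 1.14 V.
I_D = (V_DD − V_SG)/R = (5.37 − 1.14) / 23.8 = 0.178 mA.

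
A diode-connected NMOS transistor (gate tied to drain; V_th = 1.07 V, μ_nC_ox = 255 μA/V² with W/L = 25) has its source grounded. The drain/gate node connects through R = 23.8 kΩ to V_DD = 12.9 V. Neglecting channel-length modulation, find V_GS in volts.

V_GS = 1.46 V

With gate tied to drain, V_GS = V_DS ≥ V_GS − V_th, so the device is in saturation.
k_n = μ_nC_ox · (W/L) = 6.375 mA/V².
KCL at the drain: ½ k_n (V_GS − V_th)² = (V_DD − V_GS)/R.
Let x = V_GS − 1.07. Then 75.9 x² + x − 11.83 = 0, giving x = 0.388 V (positive root), so V_GS = 1.46 V.
I_D = (V_DD − V_GS)/R = (12.9 − 1.46) / 23.8 = 0.481 mA.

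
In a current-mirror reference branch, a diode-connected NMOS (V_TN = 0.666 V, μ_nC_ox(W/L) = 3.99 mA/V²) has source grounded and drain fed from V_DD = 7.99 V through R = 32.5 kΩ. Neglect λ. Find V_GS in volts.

V_GS = 0.994 V

With gate tied to drain, V_GS = V_DS ≥ V_GS − V_TN, so the device is in saturation.
KCL at the drain: ½ k_n (V_GS − V_TN)² = (V_DD − V_GS)/R.
Let x = V_GS − 0.666. Then 64.8 x² + x − 7.324 = 0, giving x = 0.328 V (positive root), so V_GS = 0.994 V.
I_D = (V_DD − V_GS)/R = (7.99 − 0.994) / 32.5 = 0.215 mA.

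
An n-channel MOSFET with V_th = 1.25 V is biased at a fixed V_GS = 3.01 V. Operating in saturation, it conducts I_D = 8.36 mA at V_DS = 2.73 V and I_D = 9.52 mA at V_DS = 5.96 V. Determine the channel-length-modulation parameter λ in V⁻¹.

With V_GS fixed, I_D ∝ (1 + λ V_DS) in saturation, so I_D2/I_D1 = (1 + λ V_DS2)/(1 + λ V_DS1).
9.52/8.36 = 1.139 = (1 + 5.96 λ)/(1 + 2.73 λ).
Solving: λ (I_D1 V_DS2 − I_D2 V_DS1) = I_D2 − I_D1, so λ = (9.52 − 8.36) / (8.36 × 5.96 − 9.52 × 2.73) = 1.16 / 23.8 = 0.0487 V⁻¹.

λ = 0.0487 V⁻¹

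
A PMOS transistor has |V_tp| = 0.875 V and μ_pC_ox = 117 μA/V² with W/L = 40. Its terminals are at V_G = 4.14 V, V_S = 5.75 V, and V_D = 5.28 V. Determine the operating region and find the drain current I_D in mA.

V_SG = V_S − V_G = 5.75 − 4.14 = 1.61 V; V_SD = V_S − V_D = 5.75 − 5.28 = 0.47 V.
k_p = μ_pC_ox · (W/L) = 4.68 mA/V².
V_ov = V_SG − |V_tp| = 1.61 − 0.875 = 0.735 V.
Since V_SD = 0.47 V < V_ov = 0.735 V, the device is in the triode region.
I_D = k_p [V_ov · V_SD − ½ V_SD²] = 4.68 × [0.735 × 0.47 − 0.5 × 0.47²] = 1.1 mA.

Triode; I_D = 1.10 mA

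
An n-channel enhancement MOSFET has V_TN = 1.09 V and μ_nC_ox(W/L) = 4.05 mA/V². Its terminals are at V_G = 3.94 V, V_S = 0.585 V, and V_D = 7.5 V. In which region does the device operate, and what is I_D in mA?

Saturation; I_D = 10.4 mA

V_GS = V_G − V_S = 3.94 − 0.585 = 3.35 V; V_DS = V_D − V_S = 7.5 − 0.585 = 6.92 V.
V_ov = V_GS − V_TN = 3.35 − 1.09 = 2.26 V.
Since V_DS = 6.92 V ≥ V_ov = 2.26 V, the device is in saturation.
I_D = ½ k_n V_ov² = 0.5 × 4.05 × 2.26² = 10.4 mA.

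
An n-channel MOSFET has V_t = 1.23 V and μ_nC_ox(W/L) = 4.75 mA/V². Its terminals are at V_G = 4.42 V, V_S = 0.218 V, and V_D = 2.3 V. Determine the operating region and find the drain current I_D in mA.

Triode; I_D = 19.1 mA

V_GS = V_G − V_S = 4.42 − 0.218 = 4.2 V; V_DS = V_D − V_S = 2.3 − 0.218 = 2.08 V.
V_ov = V_GS − V_t = 4.2 − 1.23 = 2.97 V.
Since V_DS = 2.08 V < V_ov = 2.97 V, the device is in the triode region.
I_D = k_n [V_ov · V_DS − ½ V_DS²] = 4.75 × [2.97 × 2.08 − 0.5 × 2.08²] = 19.1 mA.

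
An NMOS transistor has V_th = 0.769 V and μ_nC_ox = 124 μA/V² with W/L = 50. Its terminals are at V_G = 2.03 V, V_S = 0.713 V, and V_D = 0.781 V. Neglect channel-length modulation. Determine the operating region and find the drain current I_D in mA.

V_GS = V_G − V_S = 2.03 − 0.713 = 1.32 V; V_DS = V_D − V_S = 0.781 − 0.713 = 0.068 V.
k_n = μ_nC_ox · (W/L) = 6.2 mA/V².
V_ov = V_GS − V_th = 1.32 − 0.769 = 0.548 V.
Since V_DS = 0.068 V < V_ov = 0.548 V, the device is in the triode region.
I_D = k_n [V_ov · V_DS − ½ V_DS²] = 6.2 × [0.548 × 0.068 − 0.5 × 0.068²] = 0.217 mA.

Triode; I_D = 0.217 mA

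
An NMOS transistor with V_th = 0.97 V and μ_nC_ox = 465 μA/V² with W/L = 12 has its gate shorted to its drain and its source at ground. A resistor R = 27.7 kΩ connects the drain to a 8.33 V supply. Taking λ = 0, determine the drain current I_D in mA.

I_D = 0.255 mA

With gate tied to drain, V_GS = V_DS ≥ V_GS − V_th, so the device is in saturation.
k_n = μ_nC_ox · (W/L) = 5.58 mA/V².
KCL at the drain: ½ k_n (V_GS − V_th)² = (V_DD − V_GS)/R.
Let x = V_GS − 0.97. Then 77.3 x² + x − 7.36 = 0, giving x = 0.302 V (positive root), so V_GS = 1.27 V.
I_D = (V_DD − V_GS)/R = (8.33 − 1.27) / 27.7 = 0.255 mA.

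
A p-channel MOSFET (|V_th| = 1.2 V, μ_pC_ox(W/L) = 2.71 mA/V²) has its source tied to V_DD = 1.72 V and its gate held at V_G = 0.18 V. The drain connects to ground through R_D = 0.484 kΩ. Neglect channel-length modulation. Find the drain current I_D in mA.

V_SG = V_DD − V_G = 1.72 − 0.18 = 1.54 V, so V_ov = 1.54 − 1.2 = 0.34 V.
Assume saturation: I_D = ½ k_p V_ov² = 0.5 × 2.71 × 0.34² = 0.157 mA, giving V_SD = V_DD − I_D R_D = 1.72 − 0.157 × 0.484 = 1.64 V.
V_SD = 1.64 V ≥ V_ov = 0.34 V, confirming saturation.

I_D = 0.157 mA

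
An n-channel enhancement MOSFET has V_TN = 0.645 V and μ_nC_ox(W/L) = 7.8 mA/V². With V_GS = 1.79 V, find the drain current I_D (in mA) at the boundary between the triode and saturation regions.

At the boundary V_DS = V_ov = V_GS − V_TN = 1.79 − 0.645 = 1.15 V.
I_D = ½ k_n V_ov² = 0.5 × 7.8 × 1.15² = 5.11 mA.

I_D = 5.11 mA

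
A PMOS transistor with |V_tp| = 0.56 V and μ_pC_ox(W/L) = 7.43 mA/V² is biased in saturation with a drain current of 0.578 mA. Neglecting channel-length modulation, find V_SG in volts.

In saturation I_D = ½ k_p (V_SG − |V_tp|)², so V_SG − |V_tp| = √(2 I_D / k_p) = √(2 × 0.578 / 7.43) = 0.394 V.
V_SG = 0.56 + 0.394 = 0.954 V.

V_SG = 0.954 V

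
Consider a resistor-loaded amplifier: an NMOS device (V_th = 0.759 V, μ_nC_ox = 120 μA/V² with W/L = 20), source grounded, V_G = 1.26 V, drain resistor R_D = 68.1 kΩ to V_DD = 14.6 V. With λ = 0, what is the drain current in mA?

I_D = 0.211 mA

V_GS = V_G = 1.26 V, so V_ov = 1.26 − 0.759 = 0.501 V.
k_n = μ_nC_ox · (W/L) = 2.4 mA/V².
Assume saturation: I_D = ½ k_n V_ov² = 0.5 × 2.4 × 0.501² = 0.301 mA, giving V_DS = V_DD − I_D R_D = 14.6 − 0.301 × 68.1 = -5.91 V.
But -5.91 V < V_ov = 0.501 V, so the device is actually in triode.
In triode I_D = k_n[V_ov V_DS − ½ V_DS²] and I_D = (V_DD − V_DS)/R_D. Equating: 81.7 V_DS² − 82.88 V_DS + 14.6 = 0, giving V_DS = 0.227 V (the root below V_ov).
I_D = (14.6 − 0.227) / 68.1 = 0.211 mA.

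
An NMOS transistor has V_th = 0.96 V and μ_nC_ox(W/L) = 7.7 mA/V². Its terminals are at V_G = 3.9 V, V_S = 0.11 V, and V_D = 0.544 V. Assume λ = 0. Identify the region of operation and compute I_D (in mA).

V_GS = V_G − V_S = 3.9 − 0.11 = 3.79 V; V_DS = V_D − V_S = 0.544 − 0.11 = 0.434 V.
V_ov = V_GS − V_th = 3.79 − 0.96 = 2.83 V.
Since V_DS = 0.434 V < V_ov = 2.83 V, the device is in the triode region.
I_D = k_n [V_ov · V_DS − ½ V_DS²] = 7.7 × [2.83 × 0.434 − 0.5 × 0.434²] = 8.73 mA.

Triode; I_D = 8.73 mA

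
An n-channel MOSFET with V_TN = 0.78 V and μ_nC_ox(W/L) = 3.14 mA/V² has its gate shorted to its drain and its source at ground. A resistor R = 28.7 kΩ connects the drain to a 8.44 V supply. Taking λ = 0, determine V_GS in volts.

V_GS = 1.18 V

With gate tied to drain, V_GS = V_DS ≥ V_GS − V_TN, so the device is in saturation.
KCL at the drain: ½ k_n (V_GS − V_TN)² = (V_DD − V_GS)/R.
Let x = V_GS − 0.78. Then 45.1 x² + x − 7.66 = 0, giving x = 0.401 V (positive root), so V_GS = 1.18 V.
I_D = (V_DD − V_GS)/R = (8.44 − 1.18) / 28.7 = 0.253 mA.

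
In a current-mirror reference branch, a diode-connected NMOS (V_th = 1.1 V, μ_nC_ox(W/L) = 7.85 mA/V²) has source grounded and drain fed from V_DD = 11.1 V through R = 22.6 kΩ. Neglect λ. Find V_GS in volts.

With gate tied to drain, V_GS = V_DS ≥ V_GS − V_th, so the device is in saturation.
KCL at the drain: ½ k_n (V_GS − V_th)² = (V_DD − V_GS)/R.
Let x = V_GS − 1.1. Then 88.7 x² + x − 10 = 0, giving x = 0.33 V (positive root), so V_GS = 1.43 V.
I_D = (V_DD − V_GS)/R = (11.1 − 1.43) / 22.6 = 0.428 mA.

V_GS = 1.43 V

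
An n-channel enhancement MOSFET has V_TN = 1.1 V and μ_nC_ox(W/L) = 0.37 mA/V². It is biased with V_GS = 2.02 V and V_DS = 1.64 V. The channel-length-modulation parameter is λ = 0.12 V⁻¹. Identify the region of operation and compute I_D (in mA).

Saturation; I_D = 0.187 mA

V_ov = V_GS − V_TN = 2.02 − 1.1 = 0.92 V.
Since V_DS = 1.64 V ≥ V_ov = 0.92 V, the device is in saturation.
I_D = ½ k_n V_ov² (1 + λ V_DS) = 0.5 × 0.37 × 0.92² × (1 + 0.12 × 1.64) = 0.187 mA.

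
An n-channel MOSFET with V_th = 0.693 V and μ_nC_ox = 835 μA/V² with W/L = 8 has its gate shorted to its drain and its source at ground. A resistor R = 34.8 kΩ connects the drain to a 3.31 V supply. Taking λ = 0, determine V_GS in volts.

V_GS = 0.839 V

With gate tied to drain, V_GS = V_DS ≥ V_GS − V_th, so the device is in saturation.
k_n = μ_nC_ox · (W/L) = 6.68 mA/V².
KCL at the drain: ½ k_n (V_GS − V_th)² = (V_DD − V_GS)/R.
Let x = V_GS − 0.693. Then 116 x² + x − 2.617 = 0, giving x = 0.146 V (positive root), so V_GS = 0.839 V.
I_D = (V_DD − V_GS)/R = (3.31 − 0.839) / 34.8 = 0.071 mA.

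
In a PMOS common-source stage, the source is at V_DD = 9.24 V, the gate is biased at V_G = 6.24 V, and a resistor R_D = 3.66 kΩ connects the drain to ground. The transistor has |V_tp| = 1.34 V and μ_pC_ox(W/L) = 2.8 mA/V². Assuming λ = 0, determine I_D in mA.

I_D = 2.35 mA

V_SG = V_DD − V_G = 9.24 − 6.24 = 3 V, so V_ov = 3 − 1.34 = 1.66 V.
Assume saturation: I_D = ½ k_p V_ov² = 0.5 × 2.8 × 1.66² = 3.86 mA, giving V_SD = V_DD − I_D R_D = 9.24 − 3.86 × 3.66 = -4.88 V.
But -4.88 V < V_ov = 1.66 V, so the device is actually in triode.
In triode I_D = k_p[V_ov V_SD − ½ V_SD²] and I_D = (V_DD − V_SD)/R_D. Equating: 5.12 V_SD² − 18.01 V_SD + 9.24 = 0, giving V_SD = 0.624 V (the root below V_ov).
I_D = (9.24 − 0.624) / 3.66 = 2.35 mA.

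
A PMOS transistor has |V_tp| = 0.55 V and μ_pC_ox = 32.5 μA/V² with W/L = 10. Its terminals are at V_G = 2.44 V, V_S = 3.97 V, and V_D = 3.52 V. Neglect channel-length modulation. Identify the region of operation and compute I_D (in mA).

V_SG = V_S − V_G = 3.97 − 2.44 = 1.53 V; V_SD = V_S − V_D = 3.97 − 3.52 = 0.45 V.
k_p = μ_pC_ox · (W/L) = 0.325 mA/V².
V_ov = V_SG − |V_tp| = 1.53 − 0.55 = 0.98 V.
Since V_SD = 0.45 V < V_ov = 0.98 V, the device is in the triode region.
I_D = k_p [V_ov · V_SD − ½ V_SD²] = 0.325 × [0.98 × 0.45 − 0.5 × 0.45²] = 0.11 mA.

Triode; I_D = 0.110 mA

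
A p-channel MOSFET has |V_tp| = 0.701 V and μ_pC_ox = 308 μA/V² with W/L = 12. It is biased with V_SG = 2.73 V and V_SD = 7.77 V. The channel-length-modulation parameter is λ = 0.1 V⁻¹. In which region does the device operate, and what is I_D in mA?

Saturation; I_D = 13.5 mA

k_p = μ_pC_ox · (W/L) = 3.696 mA/V².
V_ov = V_SG − |V_tp| = 2.73 − 0.701 = 2.03 V.
Since V_SD = 7.77 V ≥ V_ov = 2.03 V, the device is in saturation.
I_D = ½ k_p V_ov² (1 + λ V_SD) = 0.5 × 3.696 × 2.03² × (1 + 0.1 × 7.77) = 13.5 mA.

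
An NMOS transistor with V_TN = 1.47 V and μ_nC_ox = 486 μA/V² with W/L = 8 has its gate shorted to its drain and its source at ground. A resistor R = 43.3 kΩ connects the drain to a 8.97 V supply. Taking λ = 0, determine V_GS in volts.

V_GS = 1.76 V

With gate tied to drain, V_GS = V_DS ≥ V_GS − V_TN, so the device is in saturation.
k_n = μ_nC_ox · (W/L) = 3.888 mA/V².
KCL at the drain: ½ k_n (V_GS − V_TN)² = (V_DD − V_GS)/R.
Let x = V_GS − 1.47. Then 84.2 x² + x − 7.5 = 0, giving x = 0.293 V (positive root), so V_GS = 1.76 V.
I_D = (V_DD − V_GS)/R = (8.97 − 1.76) / 43.3 = 0.166 mA.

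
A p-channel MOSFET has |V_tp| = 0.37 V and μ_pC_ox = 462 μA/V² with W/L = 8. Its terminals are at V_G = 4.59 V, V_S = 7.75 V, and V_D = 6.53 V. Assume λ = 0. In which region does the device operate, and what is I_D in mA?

Triode; I_D = 9.83 mA

V_SG = V_S − V_G = 7.75 − 4.59 = 3.16 V; V_SD = V_S − V_D = 7.75 − 6.53 = 1.22 V.
k_p = μ_pC_ox · (W/L) = 3.696 mA/V².
V_ov = V_SG − |V_tp| = 3.16 − 0.37 = 2.79 V.
Since V_SD = 1.22 V < V_ov = 2.79 V, the device is in the triode region.
I_D = k_p [V_ov · V_SD − ½ V_SD²] = 3.696 × [2.79 × 1.22 − 0.5 × 1.22²] = 9.83 mA.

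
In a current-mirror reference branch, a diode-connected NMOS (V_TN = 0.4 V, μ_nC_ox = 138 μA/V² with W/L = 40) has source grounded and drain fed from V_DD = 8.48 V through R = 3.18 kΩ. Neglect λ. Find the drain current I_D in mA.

I_D = 2.26 mA

With gate tied to drain, V_GS = V_DS ≥ V_GS − V_TN, so the device is in saturation.
k_n = μ_nC_ox · (W/L) = 5.52 mA/V².
KCL at the drain: ½ k_n (V_GS − V_TN)² = (V_DD − V_GS)/R.
Let x = V_GS − 0.4. Then 8.78 x² + x − 8.08 = 0, giving x = 0.904 V (positive root), so V_GS = 1.3 V.
I_D = (V_DD − V_GS)/R = (8.48 − 1.3) / 3.18 = 2.26 mA.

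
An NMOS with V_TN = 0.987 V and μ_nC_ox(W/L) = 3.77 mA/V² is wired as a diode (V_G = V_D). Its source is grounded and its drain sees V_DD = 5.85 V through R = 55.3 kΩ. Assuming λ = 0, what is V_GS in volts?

With gate tied to drain, V_GS = V_DS ≥ V_GS − V_TN, so the device is in saturation.
KCL at the drain: ½ k_n (V_GS − V_TN)² = (V_DD − V_GS)/R.
Let x = V_GS − 0.987. Then 104 x² + x − 4.863 = 0, giving x = 0.211 V (positive root), so V_GS = 1.2 V.
I_D = (V_DD − V_GS)/R = (5.85 − 1.2) / 55.3 = 0.0841 mA.

V_GS = 1.20 V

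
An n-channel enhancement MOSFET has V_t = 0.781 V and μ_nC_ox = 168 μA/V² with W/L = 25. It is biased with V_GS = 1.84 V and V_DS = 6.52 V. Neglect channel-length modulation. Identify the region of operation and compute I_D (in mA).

Saturation; I_D = 2.36 mA

k_n = μ_nC_ox · (W/L) = 4.2 mA/V².
V_ov = V_GS − V_t = 1.84 − 0.781 = 1.06 V.
Since V_DS = 6.52 V ≥ V_ov = 1.06 V, the device is in saturation.
I_D = ½ k_n V_ov² = 0.5 × 4.2 × 1.06² = 2.36 mA.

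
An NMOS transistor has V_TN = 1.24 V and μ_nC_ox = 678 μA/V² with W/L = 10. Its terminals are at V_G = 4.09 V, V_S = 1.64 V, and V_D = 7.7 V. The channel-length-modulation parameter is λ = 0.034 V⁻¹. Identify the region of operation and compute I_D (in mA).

V_GS = V_G − V_S = 4.09 − 1.64 = 2.45 V; V_DS = V_D − V_S = 7.7 − 1.64 = 6.06 V.
k_n = μ_nC_ox · (W/L) = 6.78 mA/V².
V_ov = V_GS − V_TN = 2.45 − 1.24 = 1.21 V.
Since V_DS = 6.06 V ≥ V_ov = 1.21 V, the device is in saturation.
I_D = ½ k_n V_ov² (1 + λ V_DS) = 0.5 × 6.78 × 1.21² × (1 + 0.034 × 6.06) = 5.99 mA.

Saturation; I_D = 5.99 mA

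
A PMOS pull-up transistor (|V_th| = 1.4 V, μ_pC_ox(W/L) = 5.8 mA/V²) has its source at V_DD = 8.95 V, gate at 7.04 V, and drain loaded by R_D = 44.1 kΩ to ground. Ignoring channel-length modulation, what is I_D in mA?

V_SG = V_DD − V_G = 8.95 − 7.04 = 1.91 V, so V_ov = 1.91 − 1.4 = 0.51 V.
Assume saturation: I_D = ½ k_p V_ov² = 0.5 × 5.8 × 0.51² = 0.754 mA, giving V_SD = V_DD − I_D R_D = 8.95 − 0.754 × 44.1 = -24.3 V.
But -24.3 V < V_ov = 0.51 V, so the device is actually in triode.
In triode I_D = k_p[V_ov V_SD − ½ V_SD²] and I_D = (V_DD − V_SD)/R_D. Equating: 128 V_SD² − 131.4 V_SD + 8.95 = 0, giving V_SD = 0.0733 V (the root below V_ov).
I_D = (8.95 − 0.0733) / 44.1 = 0.201 mA.

I_D = 0.201 mA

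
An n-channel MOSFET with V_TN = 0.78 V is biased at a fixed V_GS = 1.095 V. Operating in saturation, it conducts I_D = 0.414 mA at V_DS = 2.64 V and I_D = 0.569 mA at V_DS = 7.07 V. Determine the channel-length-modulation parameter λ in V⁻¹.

λ = 0.109 V⁻¹

With V_GS fixed, I_D ∝ (1 + λ V_DS) in saturation, so I_D2/I_D1 = (1 + λ V_DS2)/(1 + λ V_DS1).
0.569/0.414 = 1.374 = (1 + 7.07 λ)/(1 + 2.64 λ).
Solving: λ (I_D1 V_DS2 − I_D2 V_DS1) = I_D2 − I_D1, so λ = (0.569 − 0.414) / (0.414 × 7.07 − 0.569 × 2.64) = 0.155 / 1.42 = 0.109 V⁻¹.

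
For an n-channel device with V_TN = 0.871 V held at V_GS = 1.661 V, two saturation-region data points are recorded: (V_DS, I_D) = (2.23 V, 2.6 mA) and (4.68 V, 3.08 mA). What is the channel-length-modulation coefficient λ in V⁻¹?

λ = 0.0906 V⁻¹

With V_GS fixed, I_D ∝ (1 + λ V_DS) in saturation, so I_D2/I_D1 = (1 + λ V_DS2)/(1 + λ V_DS1).
3.08/2.6 = 1.185 = (1 + 4.68 λ)/(1 + 2.23 λ).
Solving: λ (I_D1 V_DS2 − I_D2 V_DS1) = I_D2 − I_D1, so λ = (3.08 − 2.6) / (2.6 × 4.68 − 3.08 × 2.23) = 0.48 / 5.3 = 0.0906 V⁻¹.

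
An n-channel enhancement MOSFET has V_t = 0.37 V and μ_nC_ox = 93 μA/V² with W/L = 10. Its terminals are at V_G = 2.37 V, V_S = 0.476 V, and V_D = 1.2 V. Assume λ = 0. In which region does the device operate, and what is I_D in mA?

V_GS = V_G − V_S = 2.37 − 0.476 = 1.89 V; V_DS = V_D − V_S = 1.2 − 0.476 = 0.724 V.
k_n = μ_nC_ox · (W/L) = 0.93 mA/V².
V_ov = V_GS − V_t = 1.89 − 0.37 = 1.52 V.
Since V_DS = 0.724 V < V_ov = 1.52 V, the device is in the triode region.
I_D = k_n [V_ov · V_DS − ½ V_DS²] = 0.93 × [1.52 × 0.724 − 0.5 × 0.724²] = 0.782 mA.

Triode; I_D = 0.782 mA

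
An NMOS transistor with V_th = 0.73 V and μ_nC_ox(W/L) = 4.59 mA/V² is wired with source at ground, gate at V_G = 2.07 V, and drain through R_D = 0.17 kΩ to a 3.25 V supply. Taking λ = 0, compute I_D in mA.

I_D = 4.12 mA

V_GS = V_G = 2.07 V, so V_ov = 2.07 − 0.73 = 1.34 V.
Assume saturation: I_D = ½ k_n V_ov² = 0.5 × 4.59 × 1.34² = 4.12 mA, giving V_DS = V_DD − I_D R_D = 3.25 − 4.12 × 0.17 = 2.55 V.
V_DS = 2.55 V ≥ V_ov = 1.34 V, confirming saturation.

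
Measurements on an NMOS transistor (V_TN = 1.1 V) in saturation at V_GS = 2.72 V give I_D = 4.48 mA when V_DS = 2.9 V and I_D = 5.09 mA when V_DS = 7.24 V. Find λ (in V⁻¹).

With V_GS fixed, I_D ∝ (1 + λ V_DS) in saturation, so I_D2/I_D1 = (1 + λ V_DS2)/(1 + λ V_DS1).
5.09/4.48 = 1.136 = (1 + 7.24 λ)/(1 + 2.9 λ).
Solving: λ (I_D1 V_DS2 − I_D2 V_DS1) = I_D2 − I_D1, so λ = (5.09 − 4.48) / (4.48 × 7.24 − 5.09 × 2.9) = 0.61 / 17.7 = 0.0345 V⁻¹.

λ = 0.0345 V⁻¹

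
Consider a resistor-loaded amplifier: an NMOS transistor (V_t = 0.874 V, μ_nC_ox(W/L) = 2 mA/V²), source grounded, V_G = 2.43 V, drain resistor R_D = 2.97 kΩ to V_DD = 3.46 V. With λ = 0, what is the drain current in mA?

I_D = 1.04 mA

V_GS = V_G = 2.43 V, so V_ov = 2.43 − 0.874 = 1.56 V.
Assume saturation: I_D = ½ k_n V_ov² = 0.5 × 2 × 1.56² = 2.42 mA, giving V_DS = V_DD − I_D R_D = 3.46 − 2.42 × 2.97 = -3.73 V.
But -3.73 V < V_ov = 1.56 V, so the device is actually in triode.
In triode I_D = k_n[V_ov V_DS − ½ V_DS²] and I_D = (V_DD − V_DS)/R_D. Equating: 2.97 V_DS² − 10.24 V_DS + 3.46 = 0, giving V_DS = 0.38 V (the root below V_ov).
I_D = (3.46 − 0.38) / 2.97 = 1.04 mA.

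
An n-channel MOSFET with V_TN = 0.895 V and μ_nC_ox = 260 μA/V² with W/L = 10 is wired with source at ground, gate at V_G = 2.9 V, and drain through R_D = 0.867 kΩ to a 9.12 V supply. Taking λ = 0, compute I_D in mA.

I_D = 5.23 mA

V_GS = V_G = 2.9 V, so V_ov = 2.9 − 0.895 = 2 V.
k_n = μ_nC_ox · (W/L) = 2.6 mA/V².
Assume saturation: I_D = ½ k_n V_ov² = 0.5 × 2.6 × 2² = 5.23 mA, giving V_DS = V_DD − I_D R_D = 9.12 − 5.23 × 0.867 = 4.59 V.
V_DS = 4.59 V ≥ V_ov = 2 V, confirming saturation.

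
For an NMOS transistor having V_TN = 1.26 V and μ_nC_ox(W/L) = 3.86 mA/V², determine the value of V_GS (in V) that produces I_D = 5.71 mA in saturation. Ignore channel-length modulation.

In saturation I_D = ½ k_n (V_GS − V_TN)², so V_GS − V_TN = √(2 I_D / k_n) = √(2 × 5.71 / 3.86) = 1.72 V.
V_GS = 1.26 + 1.72 = 2.98 V.

V_GS = 2.98 V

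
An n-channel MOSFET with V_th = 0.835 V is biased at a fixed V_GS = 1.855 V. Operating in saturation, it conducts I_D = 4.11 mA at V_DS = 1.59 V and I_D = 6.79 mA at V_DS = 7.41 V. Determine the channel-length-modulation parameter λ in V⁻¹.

With V_GS fixed, I_D ∝ (1 + λ V_DS) in saturation, so I_D2/I_D1 = (1 + λ V_DS2)/(1 + λ V_DS1).
6.79/4.11 = 1.652 = (1 + 7.41 λ)/(1 + 1.59 λ).
Solving: λ (I_D1 V_DS2 − I_D2 V_DS1) = I_D2 − I_D1, so λ = (6.79 − 4.11) / (4.11 × 7.41 − 6.79 × 1.59) = 2.68 / 19.7 = 0.136 V⁻¹.

λ = 0.136 V⁻¹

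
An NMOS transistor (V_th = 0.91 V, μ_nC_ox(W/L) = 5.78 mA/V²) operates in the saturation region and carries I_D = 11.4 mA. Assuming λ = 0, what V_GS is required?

In saturation I_D = ½ k_n (V_GS − V_th)², so V_GS − V_th = √(2 I_D / k_n) = √(2 × 11.4 / 5.78) = 1.99 V.
V_GS = 0.91 + 1.99 = 2.9 V.

V_GS = 2.90 V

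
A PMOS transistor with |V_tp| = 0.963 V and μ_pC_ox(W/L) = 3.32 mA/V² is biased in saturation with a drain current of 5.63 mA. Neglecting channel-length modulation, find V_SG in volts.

V_SG = 2.80 V

In saturation I_D = ½ k_p (V_SG − |V_tp|)², so V_SG − |V_tp| = √(2 I_D / k_p) = √(2 × 5.63 / 3.32) = 1.84 V.
V_SG = 0.963 + 1.84 = 2.8 V.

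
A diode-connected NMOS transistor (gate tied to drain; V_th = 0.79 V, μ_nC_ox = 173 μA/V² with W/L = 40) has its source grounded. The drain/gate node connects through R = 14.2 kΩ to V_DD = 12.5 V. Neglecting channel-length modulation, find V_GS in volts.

V_GS = 1.27 V

With gate tied to drain, V_GS = V_DS ≥ V_GS − V_th, so the device is in saturation.
k_n = μ_nC_ox · (W/L) = 6.92 mA/V².
KCL at the drain: ½ k_n (V_GS − V_th)² = (V_DD − V_GS)/R.
Let x = V_GS − 0.79. Then 49.1 x² + x − 11.71 = 0, giving x = 0.478 V (positive root), so V_GS = 1.27 V.
I_D = (V_DD − V_GS)/R = (12.5 − 1.27) / 14.2 = 0.791 mA.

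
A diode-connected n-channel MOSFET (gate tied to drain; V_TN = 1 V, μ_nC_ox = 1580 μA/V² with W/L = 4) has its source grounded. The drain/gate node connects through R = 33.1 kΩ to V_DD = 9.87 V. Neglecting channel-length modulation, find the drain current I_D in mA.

I_D = 0.259 mA

With gate tied to drain, V_GS = V_DS ≥ V_GS − V_TN, so the device is in saturation.
k_n = μ_nC_ox · (W/L) = 6.32 mA/V².
KCL at the drain: ½ k_n (V_GS − V_TN)² = (V_DD − V_GS)/R.
Let x = V_GS − 1. Then 105 x² + x − 8.87 = 0, giving x = 0.286 V (positive root), so V_GS = 1.29 V.
I_D = (V_DD − V_GS)/R = (9.87 − 1.29) / 33.1 = 0.259 mA.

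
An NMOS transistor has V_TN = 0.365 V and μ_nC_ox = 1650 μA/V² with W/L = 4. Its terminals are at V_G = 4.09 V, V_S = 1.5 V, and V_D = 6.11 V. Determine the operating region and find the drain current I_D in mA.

V_GS = V_G − V_S = 4.09 − 1.5 = 2.59 V; V_DS = V_D − V_S = 6.11 − 1.5 = 4.61 V.
k_n = μ_nC_ox · (W/L) = 6.6 mA/V².
V_ov = V_GS − V_TN = 2.59 − 0.365 = 2.22 V.
Since V_DS = 4.61 V ≥ V_ov = 2.22 V, the device is in saturation.
I_D = ½ k_n V_ov² = 0.5 × 6.6 × 2.22² = 16.3 mA.

Saturation; I_D = 16.3 mA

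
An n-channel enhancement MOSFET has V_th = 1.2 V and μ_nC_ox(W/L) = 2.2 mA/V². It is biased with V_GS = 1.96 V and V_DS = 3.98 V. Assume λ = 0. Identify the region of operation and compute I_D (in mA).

V_ov = V_GS − V_th = 1.96 − 1.2 = 0.76 V.
Since V_DS = 3.98 V ≥ V_ov = 0.76 V, the device is in saturation.
I_D = ½ k_n V_ov² = 0.5 × 2.2 × 0.76² = 0.635 mA.

Saturation; I_D = 0.635 mA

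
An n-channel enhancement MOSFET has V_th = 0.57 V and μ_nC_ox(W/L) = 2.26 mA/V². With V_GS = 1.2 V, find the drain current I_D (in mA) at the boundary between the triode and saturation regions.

At the boundary V_DS = V_ov = V_GS − V_th = 1.2 − 0.57 = 0.63 V.
I_D = ½ k_n V_ov² = 0.5 × 2.26 × 0.63² = 0.448 mA.

I_D = 0.448 mA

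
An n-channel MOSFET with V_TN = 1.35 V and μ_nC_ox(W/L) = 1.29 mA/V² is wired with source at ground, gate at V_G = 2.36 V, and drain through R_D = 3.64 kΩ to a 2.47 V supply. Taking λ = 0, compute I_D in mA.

V_GS = V_G = 2.36 V, so V_ov = 2.36 − 1.35 = 1.01 V.
Assume saturation: I_D = ½ k_n V_ov² = 0.5 × 1.29 × 1.01² = 0.658 mA, giving V_DS = V_DD − I_D R_D = 2.47 − 0.658 × 3.64 = 0.075 V.
But 0.075 V < V_ov = 1.01 V, so the device is actually in triode.
In triode I_D = k_n[V_ov V_DS − ½ V_DS²] and I_D = (V_DD − V_DS)/R_D. Equating: 2.35 V_DS² − 5.743 V_DS + 2.47 = 0, giving V_DS = 0.557 V (the root below V_ov).
I_D = (2.47 − 0.557) / 3.64 = 0.526 mA.

I_D = 0.526 mA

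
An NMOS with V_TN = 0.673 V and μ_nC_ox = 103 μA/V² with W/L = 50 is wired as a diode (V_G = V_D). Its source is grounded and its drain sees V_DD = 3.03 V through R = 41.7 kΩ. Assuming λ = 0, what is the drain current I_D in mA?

With gate tied to drain, V_GS = V_DS ≥ V_GS − V_TN, so the device is in saturation.
k_n = μ_nC_ox · (W/L) = 5.15 mA/V².
KCL at the drain: ½ k_n (V_GS − V_TN)² = (V_DD − V_GS)/R.
Let x = V_GS − 0.673. Then 107 x² + x − 2.357 = 0, giving x = 0.144 V (positive root), so V_GS = 0.817 V.
I_D = (V_DD − V_GS)/R = (3.03 − 0.817) / 41.7 = 0.0531 mA.

I_D = 0.0531 mA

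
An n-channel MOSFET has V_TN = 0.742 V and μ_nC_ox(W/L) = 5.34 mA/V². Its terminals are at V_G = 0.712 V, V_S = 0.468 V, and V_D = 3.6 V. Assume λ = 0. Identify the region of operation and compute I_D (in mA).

Cutoff; I_D = 0 mA

V_GS = V_G − V_S = 0.712 − 0.468 = 0.244 V; V_DS = V_D − V_S = 3.6 − 0.468 = 3.13 V.
V_GS = 0.244 V < V_TN = 0.742 V, so the transistor is in cutoff.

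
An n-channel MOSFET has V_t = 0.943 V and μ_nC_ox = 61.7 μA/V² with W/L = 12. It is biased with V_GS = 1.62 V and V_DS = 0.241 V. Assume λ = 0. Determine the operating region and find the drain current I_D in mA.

k_n = μ_nC_ox · (W/L) = 0.7404 mA/V².
V_ov = V_GS − V_t = 1.62 − 0.943 = 0.677 V.
Since V_DS = 0.241 V < V_ov = 0.677 V, the device is in the triode region.
I_D = k_n [V_ov · V_DS − ½ V_DS²] = 0.7404 × [0.677 × 0.241 − 0.5 × 0.241²] = 0.0993 mA.

Triode; I_D = 0.0993 mA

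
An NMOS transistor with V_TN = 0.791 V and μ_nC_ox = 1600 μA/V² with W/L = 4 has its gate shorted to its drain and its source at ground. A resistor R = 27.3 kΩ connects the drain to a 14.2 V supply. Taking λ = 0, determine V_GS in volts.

V_GS = 1.18 V

With gate tied to drain, V_GS = V_DS ≥ V_GS − V_TN, so the device is in saturation.
k_n = μ_nC_ox · (W/L) = 6.4 mA/V².
KCL at the drain: ½ k_n (V_GS − V_TN)² = (V_DD − V_GS)/R.
Let x = V_GS − 0.791. Then 87.4 x² + x − 13.41 = 0, giving x = 0.386 V (positive root), so V_GS = 1.18 V.
I_D = (V_DD − V_GS)/R = (14.2 − 1.18) / 27.3 = 0.477 mA.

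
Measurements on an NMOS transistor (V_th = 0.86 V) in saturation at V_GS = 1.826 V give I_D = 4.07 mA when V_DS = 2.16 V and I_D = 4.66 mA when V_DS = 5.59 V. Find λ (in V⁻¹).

With V_GS fixed, I_D ∝ (1 + λ V_DS) in saturation, so I_D2/I_D1 = (1 + λ V_DS2)/(1 + λ V_DS1).
4.66/4.07 = 1.145 = (1 + 5.59 λ)/(1 + 2.16 λ).
Solving: λ (I_D1 V_DS2 − I_D2 V_DS1) = I_D2 − I_D1, so λ = (4.66 − 4.07) / (4.07 × 5.59 − 4.66 × 2.16) = 0.59 / 12.7 = 0.0465 V⁻¹.

λ = 0.0465 V⁻¹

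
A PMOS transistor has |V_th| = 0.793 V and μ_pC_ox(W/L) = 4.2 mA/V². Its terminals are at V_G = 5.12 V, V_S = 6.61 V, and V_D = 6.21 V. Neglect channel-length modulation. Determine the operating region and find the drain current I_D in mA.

V_SG = V_S − V_G = 6.61 − 5.12 = 1.49 V; V_SD = V_S − V_D = 6.61 − 6.21 = 0.4 V.
V_ov = V_SG − |V_th| = 1.49 − 0.793 = 0.697 V.
Since V_SD = 0.4 V < V_ov = 0.697 V, the device is in the triode region.
I_D = k_p [V_ov · V_SD − ½ V_SD²] = 4.2 × [0.697 × 0.4 − 0.5 × 0.4²] = 0.835 mA.

Triode; I_D = 0.835 mA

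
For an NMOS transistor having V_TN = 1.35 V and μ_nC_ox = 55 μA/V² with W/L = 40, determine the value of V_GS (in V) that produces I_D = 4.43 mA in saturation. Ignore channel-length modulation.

V_GS = 3.36 V

k_n = μ_nC_ox · (W/L) = 2.2 mA/V².
In saturation I_D = ½ k_n (V_GS − V_TN)², so V_GS − V_TN = √(2 I_D / k_n) = √(2 × 4.43 / 2.2) = 2.01 V.
V_GS = 1.35 + 2.01 = 3.36 V.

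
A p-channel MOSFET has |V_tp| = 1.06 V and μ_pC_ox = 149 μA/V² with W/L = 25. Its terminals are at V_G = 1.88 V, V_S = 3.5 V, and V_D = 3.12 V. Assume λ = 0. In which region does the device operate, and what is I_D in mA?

V_SG = V_S − V_G = 3.5 − 1.88 = 1.62 V; V_SD = V_S − V_D = 3.5 − 3.12 = 0.38 V.
k_p = μ_pC_ox · (W/L) = 3.725 mA/V².
V_ov = V_SG − |V_tp| = 1.62 − 1.06 = 0.56 V.
Since V_SD = 0.38 V < V_ov = 0.56 V, the device is in the triode region.
I_D = k_p [V_ov · V_SD − ½ V_SD²] = 3.725 × [0.56 × 0.38 − 0.5 × 0.38²] = 0.524 mA.

Triode; I_D = 0.524 mA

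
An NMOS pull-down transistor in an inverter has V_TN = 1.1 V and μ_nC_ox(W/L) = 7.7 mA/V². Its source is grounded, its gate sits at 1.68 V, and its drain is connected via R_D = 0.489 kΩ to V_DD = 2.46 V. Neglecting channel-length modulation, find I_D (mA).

I_D = 1.30 mA

V_GS = V_G = 1.68 V, so V_ov = 1.68 − 1.1 = 0.58 V.
Assume saturation: I_D = ½ k_n V_ov² = 0.5 × 7.7 × 0.58² = 1.3 mA, giving V_DS = V_DD − I_D R_D = 2.46 − 1.3 × 0.489 = 1.83 V.
V_DS = 1.83 V ≥ V_ov = 0.58 V, confirming saturation.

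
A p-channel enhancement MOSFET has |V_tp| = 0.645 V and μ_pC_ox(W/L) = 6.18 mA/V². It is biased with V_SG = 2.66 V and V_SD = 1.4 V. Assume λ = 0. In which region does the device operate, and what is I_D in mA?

V_ov = V_SG − |V_tp| = 2.66 − 0.645 = 2.02 V.
Since V_SD = 1.4 V < V_ov = 2.02 V, the device is in the triode region.
I_D = k_p [V_ov · V_SD − ½ V_SD²] = 6.18 × [2.02 × 1.4 − 0.5 × 1.4²] = 11.4 mA.

Triode; I_D = 11.4 mA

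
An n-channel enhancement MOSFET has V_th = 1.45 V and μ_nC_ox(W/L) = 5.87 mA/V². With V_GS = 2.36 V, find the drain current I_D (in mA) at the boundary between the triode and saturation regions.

At the boundary V_DS = V_ov = V_GS − V_th = 2.36 − 1.45 = 0.91 V.
I_D = ½ k_n V_ov² = 0.5 × 5.87 × 0.91² = 2.43 mA.

I_D = 2.43 mA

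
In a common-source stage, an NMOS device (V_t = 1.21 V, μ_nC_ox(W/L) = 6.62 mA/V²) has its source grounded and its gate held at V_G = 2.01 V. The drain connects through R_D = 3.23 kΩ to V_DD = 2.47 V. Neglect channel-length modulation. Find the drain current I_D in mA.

I_D = 0.718 mA

V_GS = V_G = 2.01 V, so V_ov = 2.01 − 1.21 = 0.8 V.
Assume saturation: I_D = ½ k_n V_ov² = 0.5 × 6.62 × 0.8² = 2.12 mA, giving V_DS = V_DD − I_D R_D = 2.47 − 2.12 × 3.23 = -4.37 V.
But -4.37 V < V_ov = 0.8 V, so the device is actually in triode.
In triode I_D = k_n[V_ov V_DS − ½ V_DS²] and I_D = (V_DD − V_DS)/R_D. Equating: 10.7 V_DS² − 18.11 V_DS + 2.47 = 0, giving V_DS = 0.15 V (the root below V_ov).
I_D = (2.47 − 0.15) / 3.23 = 0.718 mA.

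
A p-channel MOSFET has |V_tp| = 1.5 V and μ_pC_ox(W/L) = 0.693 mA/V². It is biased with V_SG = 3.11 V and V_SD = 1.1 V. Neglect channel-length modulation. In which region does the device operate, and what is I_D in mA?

V_ov = V_SG − |V_tp| = 3.11 − 1.5 = 1.61 V.
Since V_SD = 1.1 V < V_ov = 1.61 V, the device is in the triode region.
I_D = k_p [V_ov · V_SD − ½ V_SD²] = 0.693 × [1.61 × 1.1 − 0.5 × 1.1²] = 0.808 mA.

Triode; I_D = 0.808 mA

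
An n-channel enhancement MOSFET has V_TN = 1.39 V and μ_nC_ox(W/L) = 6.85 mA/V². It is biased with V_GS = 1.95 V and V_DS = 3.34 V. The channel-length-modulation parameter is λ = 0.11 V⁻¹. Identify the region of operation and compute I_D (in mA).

Saturation; I_D = 1.47 mA

V_ov = V_GS − V_TN = 1.95 − 1.39 = 0.56 V.
Since V_DS = 3.34 V ≥ V_ov = 0.56 V, the device is in saturation.
I_D = ½ k_n V_ov² (1 + λ V_DS) = 0.5 × 6.85 × 0.56² × (1 + 0.11 × 3.34) = 1.47 mA.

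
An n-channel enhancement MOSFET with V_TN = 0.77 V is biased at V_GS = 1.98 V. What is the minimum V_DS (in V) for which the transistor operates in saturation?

V_DS,sat = 1.21 V

The boundary between triode and saturation is V_DS = V_GS − V_TN = V_ov.
V_ov = 1.98 − 0.77 = 1.21 V.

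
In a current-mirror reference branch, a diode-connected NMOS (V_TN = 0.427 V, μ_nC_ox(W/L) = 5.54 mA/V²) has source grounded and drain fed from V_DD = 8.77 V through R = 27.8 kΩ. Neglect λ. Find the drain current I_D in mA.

I_D = 0.288 mA

With gate tied to drain, V_GS = V_DS ≥ V_GS − V_TN, so the device is in saturation.
KCL at the drain: ½ k_n (V_GS − V_TN)² = (V_DD − V_GS)/R.
Let x = V_GS − 0.427. Then 77 x² + x − 8.343 = 0, giving x = 0.323 V (positive root), so V_GS = 0.75 V.
I_D = (V_DD − V_GS)/R = (8.77 − 0.75) / 27.8 = 0.288 mA.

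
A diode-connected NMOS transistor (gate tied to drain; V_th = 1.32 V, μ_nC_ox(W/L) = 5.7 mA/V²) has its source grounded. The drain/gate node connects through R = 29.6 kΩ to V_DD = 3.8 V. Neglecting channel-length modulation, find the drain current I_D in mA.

With gate tied to drain, V_GS = V_DS ≥ V_GS − V_th, so the device is in saturation.
KCL at the drain: ½ k_n (V_GS − V_th)² = (V_DD − V_GS)/R.
Let x = V_GS − 1.32. Then 84.4 x² + x − 2.48 = 0, giving x = 0.166 V (positive root), so V_GS = 1.49 V.
I_D = (V_DD − V_GS)/R = (3.8 − 1.49) / 29.6 = 0.0782 mA.

I_D = 0.0782 mA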